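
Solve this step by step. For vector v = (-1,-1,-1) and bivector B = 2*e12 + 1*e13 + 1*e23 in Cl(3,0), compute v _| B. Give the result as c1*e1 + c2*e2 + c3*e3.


Left contraction v _| B = <vB>_1 (grade-1 part of the geometric product vB).
Using e1_|e12 = e2, e2_|e12 = -e1, e1_|e13 = e3, e3_|e13 = -e1, e2_|e23 = e3, e3_|e23 = -e2:
e1 coeff: -v2*b12 - v3*b13 = -(-1)*(2) - (-1)*(1) = 3
e2 coeff: v1*b12 - v3*b23 = (-1)*(2) - (-1)*(1) = -1
e3 coeff: v1*b13 + v2*b23 = (-1)*(1) + (-1)*(1) = -2
v _| B = 3*e1 - 1*e2 - 2*e3


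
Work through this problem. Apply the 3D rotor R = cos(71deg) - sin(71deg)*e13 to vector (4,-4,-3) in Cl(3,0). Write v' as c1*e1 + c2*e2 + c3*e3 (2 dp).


Rotor R = cos(71deg) - sin(71deg)*e13
Rotation angle theta = 2 * 71 = 142 degrees in the e13 plane (e1 -> e3).
The component perpendicular to the plane (e2) is invariant: v'_2 = v2 = -4.00
cos(142deg) = -0.7880, sin(142deg) = 0.6157
v'_1 = v1*cos(theta) - v3*sin(theta) = 4*(-0.7880) - (-3)*0.6157 = -1.31
v'_3 = v1*sin(theta) + v3*cos(theta) = 4*0.6157 + (-3)*(-0.7880) = 4.83
v' = -1.31*e1 - 4.00*e2 + 4.83*e3


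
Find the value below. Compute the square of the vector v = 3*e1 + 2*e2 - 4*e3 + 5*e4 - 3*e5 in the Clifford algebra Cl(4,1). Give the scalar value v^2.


v^2 = sum of c_i^2 * e_i^2
Positive signature terms (e_i^2 = +1): 3^2 + 2^2 + (-4)^2 + 5^2 = 54
Negative signature terms (e_j^2 = -1): (-3)^2 = 9
v^2 = 54 - 9 = 45


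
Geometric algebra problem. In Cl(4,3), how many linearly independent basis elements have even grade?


Even subalgebra dimension = 2^(n-1)
n = 4 + 3 = 7
2^(7 - 1) = 2^6 = 64
Verification: sum of C(7,k) for even k = 1 + 21 + 35 + 7 = 64
Result = 64


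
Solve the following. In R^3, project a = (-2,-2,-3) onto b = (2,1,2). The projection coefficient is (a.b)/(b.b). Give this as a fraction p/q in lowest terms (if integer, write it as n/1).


Projection coefficient = (a . b) / (b . b)
a . b = (-2)*2 + (-2)*1 + (-3)*2
= -4 + (-2) + (-6) = -12
b . b = 2^2 + 1^2 + 2^2
= 4 + 1 + 4 = 9
Coefficient = -12/9
In lowest terms: -4/3


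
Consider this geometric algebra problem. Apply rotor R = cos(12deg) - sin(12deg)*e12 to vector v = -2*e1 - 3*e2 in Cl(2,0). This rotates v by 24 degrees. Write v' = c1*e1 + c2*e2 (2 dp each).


Rotor R = cos(12deg) - sin(12deg)*e12
Rotation angle theta = 2 * 12 = 24 degrees
v' = R*v*~R rotates v by theta.
cos(24deg) = 0.9135, sin(24deg) = 0.4067
v'_1 = -2*cos(24deg) - (-3)*sin(24deg)
= -2*0.9135 - (-3)*0.4067
= -0.61
v'_2 = -2*sin(24deg) + (-3)*cos(24deg)
= -2*0.4067 + (-3)*0.9135
= -3.55
v' = -0.61*e1 - 3.55*e2


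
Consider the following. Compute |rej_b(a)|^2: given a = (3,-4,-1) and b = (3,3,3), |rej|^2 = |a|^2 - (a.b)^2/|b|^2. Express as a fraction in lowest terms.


|a|^2 = 3^2 + (-4)^2 + (-1)^2 = 26
|b|^2 = 3^2 + 3^2 + 3^2 = 27
a . b = 3*3 + (-4)*3 + (-1)*3 = -6
(a.b)^2 = (-6)^2 = 36
|rej|^2 = 26 - 36/27
= (702 - 36)/27
= 666/27
In lowest terms: 74/3


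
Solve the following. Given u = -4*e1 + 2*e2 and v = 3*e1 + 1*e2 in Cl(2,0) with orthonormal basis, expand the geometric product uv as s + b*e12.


Expand: (-4*e1 + 2*e2)(3*e1 + 1*e2)
= (-4)*3*e1e1 + (-4)*1*e1e2 + 2*3*e2e1 + 2*1*e2e2
Using e1^2 = e2^2 = 1, e2e1 = -e1e2:
Scalar part s = (-4)*3 + 2*1 = -12 + 2 = -10
Bivector part b = (-4)*1 - 2*3 = -4 - 6 = -10
uv = -10 - 10*e12


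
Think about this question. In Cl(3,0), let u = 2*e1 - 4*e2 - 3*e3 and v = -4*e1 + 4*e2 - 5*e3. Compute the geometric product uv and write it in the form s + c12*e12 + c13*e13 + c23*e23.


In Cl(3,0): e_i^2 = 1, e_ie_j = -e_je_i for i != j.
Scalar part = u . v = 2*(-4) + (-4)*4 + (-3)*(-5)
= -8 + (-16) + 15 = -9
e12 coeff = 2*4 - (-4)*(-4) = 8 - 16 = -8
e13 coeff = 2*(-5) - (-3)*(-4) = -10 - 12 = -22
e23 coeff = (-4)*(-5) - (-3)*4 = 20 - (-12) = 32
uv = -9 - 8*e12 - 22*e13 + 32*e23


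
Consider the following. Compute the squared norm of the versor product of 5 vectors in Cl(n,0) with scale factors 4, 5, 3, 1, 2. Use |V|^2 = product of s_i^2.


Each vector v_i has |v_i|^2 = s_i^2
Squared scales: 4^2 = 16, 5^2 = 25, 3^2 = 9, 1^2 = 1, 2^2 = 4
|V|^2 = 16 * 25 * 9 * 1 * 4
= 14400


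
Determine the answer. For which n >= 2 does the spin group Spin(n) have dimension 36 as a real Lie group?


dim Spin(n) = dim so(n) = n(n-1)/2.
Solve n(n-1)/2 = 36, i.e. n^2 - n - 72 = 0.
Discriminant = 1 + 8*36 = 289
n = (1 + sqrt(289))/2 = (1 + 17)/2 = 9


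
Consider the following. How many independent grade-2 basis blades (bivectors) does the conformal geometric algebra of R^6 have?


The conformal model of R^6 uses Cl(7,1) with m = 6 + 2 = 8 generators.
Number of grade-2 blades = C(m, 2) = C(8, 2)
= 8*7/2 = 28


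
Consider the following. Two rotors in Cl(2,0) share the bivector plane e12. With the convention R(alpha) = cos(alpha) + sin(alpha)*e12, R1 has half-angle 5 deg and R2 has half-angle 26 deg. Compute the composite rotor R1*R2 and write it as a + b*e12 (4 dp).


Same-plane rotors commute and their half-angles add:
R1*R2 = cos(a1 + a2) + sin(a1 + a2)*e12.
a1 + a2 = 5 + 26 = 31 deg
cos(31 deg) = 0.8572
sin(31 deg) = 0.5150
R1*R2 = 0.8572 + 0.5150*e12


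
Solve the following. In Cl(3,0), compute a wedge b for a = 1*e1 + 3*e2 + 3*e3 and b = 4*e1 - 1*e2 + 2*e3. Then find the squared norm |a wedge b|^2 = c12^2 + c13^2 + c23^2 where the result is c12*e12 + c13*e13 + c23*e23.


a wedge b = (a1*b2 - a2*b1)*e12 + (a1*b3 - a3*b1)*e13 + (a2*b3 - a3*b2)*e23
e12 coeff: 1*(-1) - 3*4 = -1 - 12 = -13
e13 coeff: 1*2 - 3*4 = 2 - 12 = -10
e23 coeff: 3*2 - 3*(-1) = 6 - (-3) = 9
|a wedge b|^2 = (-13)^2 + (-10)^2 + 9^2
= 169 + 100 + 81
= 350


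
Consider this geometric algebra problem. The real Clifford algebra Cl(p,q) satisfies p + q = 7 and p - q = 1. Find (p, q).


We need p + q = 7 and p - q = 1.
Adding: 2p = 7 + 1 = 8, so p = 4.
Then q = 7 - 4 = 3.
(p, q) = (4, 3)


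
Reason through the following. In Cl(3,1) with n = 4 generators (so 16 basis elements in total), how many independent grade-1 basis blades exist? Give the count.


Number of grade-k basis blades in Cl(p,q) with n = p + q is C(n, k).
n = 3 + 1 = 4
C(4, 1) = 4! / (1! * 3!)
= 24 / (1 * 6)
= 4


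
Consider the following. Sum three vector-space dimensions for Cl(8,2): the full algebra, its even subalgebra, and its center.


n = 8 + 2 = 10
Total dim = 2^10 = 1024
Even subalgebra dim = 2^9 = 512
n is even, so center dim = 1
Sum = 1024 + 512 + 1 = 1537


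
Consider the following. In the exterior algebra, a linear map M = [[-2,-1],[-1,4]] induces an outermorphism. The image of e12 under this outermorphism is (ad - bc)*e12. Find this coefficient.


The outermorphism of a linear map f sends e1^e2 to f(e1)^f(e2).
f(e1) = -2*e1 - 1*e2
f(e2) = -1*e1 + 4*e2
f(e1) ^ f(e2) = (-2*e1 - 1*e2) ^ (-1*e1 + 4*e2)
= (-2)*4*e12 + (-1)*(-1)*e21
= (-8 - 1)*e12
= -9*e12
Coefficient = -9


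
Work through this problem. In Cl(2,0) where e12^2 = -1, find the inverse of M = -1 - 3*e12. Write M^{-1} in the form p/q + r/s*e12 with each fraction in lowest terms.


M = -1 - 3*e12, where e12^2 = -1.
Since M commutes with its reverse ~M = a - b*e12, M * ~M = a^2 - b^2*e12^2 = a^2 + b^2.
So M^{-1} = ~M / (a^2 + b^2) = (a - b*e12)/(a^2 + b^2).
a^2 + b^2 = 1 + 9 = 10
Scalar part = -1/10 = -1/10
Bivector coeff = 3/10 = 3/10
M^{-1} = -1/10 + 3/10*e12


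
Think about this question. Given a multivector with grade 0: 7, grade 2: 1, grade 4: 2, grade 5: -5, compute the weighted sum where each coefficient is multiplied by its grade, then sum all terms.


Grade-weighted sum = sum of grade_k * coefficient_k
0*7 = 0
2*1 = 2
4*2 = 8
5*(-5) = -25
Total = 0 + 2 + 8 + (-25) = -15


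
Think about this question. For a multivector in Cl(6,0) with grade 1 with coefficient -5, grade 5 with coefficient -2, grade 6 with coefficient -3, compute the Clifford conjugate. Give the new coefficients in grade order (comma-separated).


Clifford conjugate sign for grade k: (-1)^(k(k+1)/2)
Grade 1: (-1)^(1*2/2) = (-1)^1 = -1, coeff -5 -> 5
Grade 5: (-1)^(5*6/2) = (-1)^15 = -1, coeff -2 -> 2
Grade 6: (-1)^(6*7/2) = (-1)^21 = -1, coeff -3 -> 3
Conjugated coefficients: 5, 2, 3


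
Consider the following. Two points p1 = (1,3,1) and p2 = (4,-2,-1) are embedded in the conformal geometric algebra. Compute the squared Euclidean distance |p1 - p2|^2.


p1 - p2 = (-3, 5, 2)
|p1 - p2|^2 = (-3)^2 + 5^2 + 2^2
= 9 + 25 + 4
= 38


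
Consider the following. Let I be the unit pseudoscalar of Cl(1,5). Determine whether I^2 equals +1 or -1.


The pseudoscalar I = e1...e_n (product of all n generators) of Cl(p,q) satisfies I^2 = (-1)^(q + n(n-1)/2).
p = 1, q = 5, n = p + q = 6
n(n-1)/2 = 6 * 5 / 2 = 15
Exponent = q + n(n-1)/2 = 5 + 15 = 20
I^2 = (-1)^20 = +1


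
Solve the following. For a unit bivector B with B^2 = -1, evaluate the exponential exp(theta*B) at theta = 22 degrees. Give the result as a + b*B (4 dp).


For a unit bivector B with B^2 = -1, the exponential series gives
e^(theta*B) = cos(theta) + sin(theta)*B (the GA analogue of Euler's formula).
theta = 22 degrees = 0.383972 rad
cos(22 deg) = 0.9272
sin(22 deg) = 0.3746
exp(theta*B) = 0.9272 + 0.3746*B


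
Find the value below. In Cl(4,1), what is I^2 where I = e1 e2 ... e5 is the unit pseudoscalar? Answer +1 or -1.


The pseudoscalar I = e1...e_n (product of all n generators) of Cl(p,q) satisfies I^2 = (-1)^(q + n(n-1)/2).
p = 4, q = 1, n = p + q = 5
n(n-1)/2 = 5 * 4 / 2 = 10
Exponent = q + n(n-1)/2 = 1 + 10 = 11
I^2 = (-1)^11 = -1


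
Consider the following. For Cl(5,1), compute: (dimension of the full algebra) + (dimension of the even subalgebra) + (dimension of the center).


n = 5 + 1 = 6
Total dim = 2^6 = 64
Even subalgebra dim = 2^5 = 32
n is even, so center dim = 1
Sum = 64 + 32 + 1 = 97


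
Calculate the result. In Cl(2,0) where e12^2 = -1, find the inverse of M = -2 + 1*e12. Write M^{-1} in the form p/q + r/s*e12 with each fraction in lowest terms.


M = -2 + 1*e12, where e12^2 = -1.
Since M commutes with its reverse ~M = a - b*e12, M * ~M = a^2 - b^2*e12^2 = a^2 + b^2.
So M^{-1} = ~M / (a^2 + b^2) = (a - b*e12)/(a^2 + b^2).
a^2 + b^2 = 4 + 1 = 5
Scalar part = -2/5 = -2/5
Bivector coeff = -1/5 = -1/5
M^{-1} = -2/5 - 1/5*e12


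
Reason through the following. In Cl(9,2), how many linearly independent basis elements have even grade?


Even subalgebra dimension = 2^(n-1)
n = 9 + 2 = 11
2^(11 - 1) = 2^10 = 1024
Verification: sum of C(11,k) for even k = 1 + 55 + 330 + 462 + 165 + 11 = 1024
Result = 1024


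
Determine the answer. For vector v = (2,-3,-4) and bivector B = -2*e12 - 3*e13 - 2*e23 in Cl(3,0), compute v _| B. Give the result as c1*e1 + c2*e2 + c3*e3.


Left contraction v _| B = <vB>_1 (grade-1 part of the geometric product vB).
Using e1_|e12 = e2, e2_|e12 = -e1, e1_|e13 = e3, e3_|e13 = -e1, e2_|e23 = e3, e3_|e23 = -e2:
e1 coeff: -v2*b12 - v3*b13 = -(-3)*(-2) - (-4)*(-3) = -18
e2 coeff: v1*b12 - v3*b23 = (2)*(-2) - (-4)*(-2) = -12
e3 coeff: v1*b13 + v2*b23 = (2)*(-3) + (-3)*(-2) = 0
v _| B = -18*e1 - 12*e2 + 0*e3


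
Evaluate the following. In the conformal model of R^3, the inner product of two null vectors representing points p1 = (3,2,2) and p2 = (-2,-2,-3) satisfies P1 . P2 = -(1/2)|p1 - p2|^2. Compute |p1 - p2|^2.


p1 - p2 = (5, 4, 5)
|p1 - p2|^2 = 5^2 + 4^2 + 5^2
= 25 + 16 + 25
= 66


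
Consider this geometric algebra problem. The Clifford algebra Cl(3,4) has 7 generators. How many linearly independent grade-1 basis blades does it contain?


Number of grade-k basis blades in Cl(p,q) with n = p + q is C(n, k).
n = 3 + 4 = 7
C(7, 1) = 7! / (1! * 6!)
= 5040 / (1 * 720)
= 7


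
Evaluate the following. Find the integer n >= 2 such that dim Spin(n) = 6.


dim Spin(n) = dim so(n) = n(n-1)/2.
Solve n(n-1)/2 = 6, i.e. n^2 - n - 12 = 0.
Discriminant = 1 + 8*6 = 49
n = (1 + sqrt(49))/2 = (1 + 7)/2 = 4


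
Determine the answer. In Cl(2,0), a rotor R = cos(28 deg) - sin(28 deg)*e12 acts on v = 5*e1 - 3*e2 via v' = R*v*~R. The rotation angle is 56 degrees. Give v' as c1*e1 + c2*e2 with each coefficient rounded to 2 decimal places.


Rotor R = cos(28deg) - sin(28deg)*e12
Rotation angle theta = 2 * 28 = 56 degrees
v' = R*v*~R rotates v by theta.
cos(56deg) = 0.5592, sin(56deg) = 0.8290
v'_1 = 5*cos(56deg) - (-3)*sin(56deg)
= 5*0.5592 - (-3)*0.8290
= 5.28
v'_2 = 5*sin(56deg) + (-3)*cos(56deg)
= 5*0.8290 + (-3)*0.5592
= 2.47
v' = 5.28*e1 + 2.47*e2


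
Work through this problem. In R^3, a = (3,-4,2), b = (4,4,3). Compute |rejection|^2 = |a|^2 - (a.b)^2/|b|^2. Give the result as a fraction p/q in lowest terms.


|a|^2 = 3^2 + (-4)^2 + 2^2 = 29
|b|^2 = 4^2 + 4^2 + 3^2 = 41
a . b = 3*4 + (-4)*4 + 2*3 = 2
(a.b)^2 = 2^2 = 4
|rej|^2 = 29 - 4/41
= (1189 - 4)/41
= 1185/41
In lowest terms: 1185/41


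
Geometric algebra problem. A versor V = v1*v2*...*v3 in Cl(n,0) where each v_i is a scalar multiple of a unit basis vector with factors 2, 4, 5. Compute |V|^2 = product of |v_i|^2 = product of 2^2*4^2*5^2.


Each vector v_i has |v_i|^2 = s_i^2
Squared scales: 2^2 = 4, 4^2 = 16, 5^2 = 25
|V|^2 = 4 * 16 * 25
= 1600


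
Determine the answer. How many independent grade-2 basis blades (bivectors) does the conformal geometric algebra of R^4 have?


The conformal model of R^4 uses Cl(5,1) with m = 4 + 2 = 6 generators.
Number of grade-2 blades = C(m, 2) = C(6, 2)
= 6*5/2 = 15


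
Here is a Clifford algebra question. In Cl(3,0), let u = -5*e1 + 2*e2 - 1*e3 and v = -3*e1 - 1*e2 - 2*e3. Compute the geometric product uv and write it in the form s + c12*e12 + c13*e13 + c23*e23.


In Cl(3,0): e_i^2 = 1, e_ie_j = -e_je_i for i != j.
Scalar part = u . v = (-5)*(-3) + 2*(-1) + (-1)*(-2)
= 15 + (-2) + 2 = 15
e12 coeff = (-5)*(-1) - 2*(-3) = 5 - (-6) = 11
e13 coeff = (-5)*(-2) - (-1)*(-3) = 10 - 3 = 7
e23 coeff = 2*(-2) - (-1)*(-1) = -4 - 1 = -5
uv = 15 + 11*e12 + 7*e13 - 5*e23


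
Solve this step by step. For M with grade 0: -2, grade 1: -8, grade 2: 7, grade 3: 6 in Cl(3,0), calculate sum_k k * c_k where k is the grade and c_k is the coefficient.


Grade-weighted sum = sum of grade_k * coefficient_k
0*(-2) = 0
1*(-8) = -8
2*7 = 14
3*6 = 18
Total = 0 + (-8) + 14 + 18 = 24


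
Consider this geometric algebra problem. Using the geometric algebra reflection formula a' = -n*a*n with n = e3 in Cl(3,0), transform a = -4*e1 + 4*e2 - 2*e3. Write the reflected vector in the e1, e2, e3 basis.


Reflection formula: a' = -n*a*n, with n = e3 (unit vector, n^2 = 1).
For reflection through hyperplane perp to e3:
The component along e3 flips sign, others stay.
a = (-4, 4, -2)
a' = (-4, 4, 2)
a' = -4*e1 + 4*e2 + 2*e3


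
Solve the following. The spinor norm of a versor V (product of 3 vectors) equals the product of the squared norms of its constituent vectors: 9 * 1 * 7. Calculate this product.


Spinor norm N(V) = |v1|^2 * |v2|^2 * ... * |v3|^2
= 9 * 1 * 7
Running product: 9, 9, 63
N(V) = 63


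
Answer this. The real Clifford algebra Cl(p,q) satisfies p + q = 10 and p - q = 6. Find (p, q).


We need p + q = 10 and p - q = 6.
Adding: 2p = 10 + 6 = 16, so p = 8.
Then q = 10 - 8 = 2.
(p, q) = (8, 2)


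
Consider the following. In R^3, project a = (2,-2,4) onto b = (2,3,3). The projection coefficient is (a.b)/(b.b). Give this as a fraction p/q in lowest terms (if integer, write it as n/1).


Projection coefficient = (a . b) / (b . b)
a . b = 2*2 + (-2)*3 + 4*3
= 4 + (-6) + 12 = 10
b . b = 2^2 + 3^2 + 3^2
= 4 + 9 + 9 = 22
Coefficient = 10/22
In lowest terms: 5/11


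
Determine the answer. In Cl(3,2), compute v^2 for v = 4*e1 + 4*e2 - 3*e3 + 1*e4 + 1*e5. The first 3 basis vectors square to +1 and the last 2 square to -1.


v^2 = sum of c_i^2 * e_i^2
Positive signature terms (e_i^2 = +1): 4^2 + 4^2 + (-3)^2 = 41
Negative signature terms (e_j^2 = -1): 1^2 + 1^2 = 2
v^2 = 41 - 2 = 39


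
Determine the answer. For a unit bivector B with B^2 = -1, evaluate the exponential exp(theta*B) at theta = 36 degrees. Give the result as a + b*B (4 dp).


For a unit bivector B with B^2 = -1, the exponential series gives
e^(theta*B) = cos(theta) + sin(theta)*B (the GA analogue of Euler's formula).
theta = 36 degrees = 0.628319 rad
cos(36 deg) = 0.8090
sin(36 deg) = 0.5878
exp(theta*B) = 0.8090 + 0.5878*B


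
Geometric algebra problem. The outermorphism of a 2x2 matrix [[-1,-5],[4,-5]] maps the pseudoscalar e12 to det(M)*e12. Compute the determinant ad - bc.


The outermorphism of a linear map f sends e1^e2 to f(e1)^f(e2).
f(e1) = -1*e1 + 4*e2
f(e2) = -5*e1 - 5*e2
f(e1) ^ f(e2) = (-1*e1 + 4*e2) ^ (-5*e1 - 5*e2)
= (-1)*(-5)*e12 + 4*(-5)*e21
= (5 - (-20))*e12
= 25*e12
Coefficient = 25


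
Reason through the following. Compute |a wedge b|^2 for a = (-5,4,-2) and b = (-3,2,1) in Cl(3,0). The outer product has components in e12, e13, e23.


a wedge b = (a1*b2 - a2*b1)*e12 + (a1*b3 - a3*b1)*e13 + (a2*b3 - a3*b2)*e23
e12 coeff: (-5)*2 - 4*(-3) = -10 - (-12) = 2
e13 coeff: (-5)*1 - (-2)*(-3) = -5 - 6 = -11
e23 coeff: 4*1 - (-2)*2 = 4 - (-4) = 8
|a wedge b|^2 = 2^2 + (-11)^2 + 8^2
= 4 + 121 + 64
= 189


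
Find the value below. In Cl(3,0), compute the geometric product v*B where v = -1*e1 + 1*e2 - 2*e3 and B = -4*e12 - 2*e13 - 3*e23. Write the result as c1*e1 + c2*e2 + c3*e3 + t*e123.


vB has grade-1 (vector) and grade-3 (trivector) parts: vB = (v _| B) + (v ^ B).
Vector part <vB>_1:
  e1: -v2*b12 - v3*b13 = -(1)*(-4) - (-2)*(-2) = 0
  e2: v1*b12 - v3*b23 = (-1)*(-4) - (-2)*(-3) = -2
  e3: v1*b13 + v2*b23 = (-1)*(-2) + (1)*(-3) = -1
Trivector part <vB>_3:
  e123: v1*b23 - v2*b13 + v3*b12 = (-1)*(-3) - (1)*(-2) + (-2)*(-4) = 13
vB = 0*e1 - 2*e2 - 1*e3 + 13*e123


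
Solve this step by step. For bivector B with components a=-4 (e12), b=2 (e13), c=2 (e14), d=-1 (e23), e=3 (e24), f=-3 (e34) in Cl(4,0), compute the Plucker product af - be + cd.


Plucker relation: af - be + cd
a*f = (-4)*(-3) = 12
b*e = 2*3 = 6
c*d = 2*(-1) = -2
af - be + cd = 12 - 6 + (-2)
= 4


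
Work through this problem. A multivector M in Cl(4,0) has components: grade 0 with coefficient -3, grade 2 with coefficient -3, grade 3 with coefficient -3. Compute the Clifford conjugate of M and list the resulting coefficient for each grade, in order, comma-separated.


Clifford conjugate sign for grade k: (-1)^(k(k+1)/2)
Grade 0: (-1)^(0*1/2) = (-1)^0 = 1, coeff -3 -> -3
Grade 2: (-1)^(2*3/2) = (-1)^3 = -1, coeff -3 -> 3
Grade 3: (-1)^(3*4/2) = (-1)^6 = 1, coeff -3 -> -3
Conjugated coefficients: -3, 3, -3


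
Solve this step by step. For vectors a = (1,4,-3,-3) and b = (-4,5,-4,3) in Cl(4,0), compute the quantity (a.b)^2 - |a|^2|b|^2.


a . b = 1*(-4) + 4*5 + (-3)*(-4) + (-3)*3
= -4 + 20 + 12 + (-9) = 19
|a|^2 = 1^2 + 4^2 + (-3)^2 + (-3)^2 = 35
|b|^2 = (-4)^2 + 5^2 + (-4)^2 + 3^2 = 66
(a.b)^2 = 19^2 = 361
|a|^2 * |b|^2 = 35 * 66 = 2310
Result = 361 - 2310 = -1949


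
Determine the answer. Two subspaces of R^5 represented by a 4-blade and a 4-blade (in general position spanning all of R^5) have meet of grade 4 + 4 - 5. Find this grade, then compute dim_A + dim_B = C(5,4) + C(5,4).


Meet grade = grade(A) + grade(B) - n
= 4 + 4 - 5 = 3
C(5,4) = 5
C(5,4) = 5
dim_A + dim_B = 5 + 5 = 10


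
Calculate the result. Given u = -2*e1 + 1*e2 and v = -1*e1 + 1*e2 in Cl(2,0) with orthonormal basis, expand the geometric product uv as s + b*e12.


Expand: (-2*e1 + 1*e2)(-1*e1 + 1*e2)
= (-2)*(-1)*e1e1 + (-2)*1*e1e2 + 1*(-1)*e2e1 + 1*1*e2e2
Using e1^2 = e2^2 = 1, e2e1 = -e1e2:
Scalar part s = (-2)*(-1) + 1*1 = 2 + 1 = 3
Bivector part b = (-2)*1 - 1*(-1) = -2 - (-1) = -1
uv = 3 - 1*e12


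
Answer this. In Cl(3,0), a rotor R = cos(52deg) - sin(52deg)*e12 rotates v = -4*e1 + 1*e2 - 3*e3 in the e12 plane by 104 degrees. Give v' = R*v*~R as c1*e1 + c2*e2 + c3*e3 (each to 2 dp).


Rotor R = cos(52deg) - sin(52deg)*e12
Rotation angle theta = 2 * 52 = 104 degrees in the e12 plane (e1 -> e2).
The component perpendicular to the plane (e3) is invariant: v'_3 = v3 = -3.00
cos(104deg) = -0.2419, sin(104deg) = 0.9703
v'_1 = v1*cos(theta) - v2*sin(theta) = -4*(-0.2419) - 1*0.9703 = 0.00
v'_2 = v1*sin(theta) + v2*cos(theta) = -4*0.9703 + 1*(-0.2419) = -4.12
v' = 0.00*e1 - 4.12*e2 - 3.00*e3


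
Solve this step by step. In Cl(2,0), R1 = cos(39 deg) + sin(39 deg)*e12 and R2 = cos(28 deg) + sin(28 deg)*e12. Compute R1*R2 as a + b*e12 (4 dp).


Same-plane rotors commute and their half-angles add:
R1*R2 = cos(a1 + a2) + sin(a1 + a2)*e12.
a1 + a2 = 39 + 28 = 67 deg
cos(67 deg) = 0.3907
sin(67 deg) = 0.9205
R1*R2 = 0.3907 + 0.9205*e12


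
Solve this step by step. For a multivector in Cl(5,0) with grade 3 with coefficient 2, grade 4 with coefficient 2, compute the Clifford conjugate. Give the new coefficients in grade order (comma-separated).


Clifford conjugate sign for grade k: (-1)^(k(k+1)/2)
Grade 3: (-1)^(3*4/2) = (-1)^6 = 1, coeff 2 -> 2
Grade 4: (-1)^(4*5/2) = (-1)^10 = 1, coeff 2 -> 2
Conjugated coefficients: 2, 2


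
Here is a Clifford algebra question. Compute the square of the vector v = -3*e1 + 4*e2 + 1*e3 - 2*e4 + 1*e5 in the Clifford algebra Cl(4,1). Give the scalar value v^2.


v^2 = sum of c_i^2 * e_i^2
Positive signature terms (e_i^2 = +1): (-3)^2 + 4^2 + 1^2 + (-2)^2 = 30
Negative signature terms (e_j^2 = -1): 1^2 = 1
v^2 = 30 - 1 = 29


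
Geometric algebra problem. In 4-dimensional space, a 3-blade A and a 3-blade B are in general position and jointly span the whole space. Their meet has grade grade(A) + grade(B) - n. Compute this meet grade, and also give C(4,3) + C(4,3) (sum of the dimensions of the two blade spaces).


Meet grade = grade(A) + grade(B) - n
= 3 + 3 - 4 = 2
C(4,3) = 4
C(4,3) = 4
dim_A + dim_B = 4 + 4 = 8


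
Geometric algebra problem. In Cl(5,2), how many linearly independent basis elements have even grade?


Even subalgebra dimension = 2^(n-1)
n = 5 + 2 = 7
2^(7 - 1) = 2^6 = 64
Verification: sum of C(7,k) for even k = 1 + 21 + 35 + 7 = 64
Result = 64


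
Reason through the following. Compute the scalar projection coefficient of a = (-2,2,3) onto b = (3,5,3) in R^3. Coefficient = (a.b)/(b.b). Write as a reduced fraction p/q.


Projection coefficient = (a . b) / (b . b)
a . b = (-2)*3 + 2*5 + 3*3
= -6 + 10 + 9 = 13
b . b = 3^2 + 5^2 + 3^2
= 9 + 25 + 9 = 43
Coefficient = 13/43
In lowest terms: 13/43


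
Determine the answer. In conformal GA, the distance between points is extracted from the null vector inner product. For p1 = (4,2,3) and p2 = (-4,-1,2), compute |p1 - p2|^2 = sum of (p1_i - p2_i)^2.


p1 - p2 = (8, 3, 1)
|p1 - p2|^2 = 8^2 + 3^2 + 1^2
= 64 + 9 + 1
= 74


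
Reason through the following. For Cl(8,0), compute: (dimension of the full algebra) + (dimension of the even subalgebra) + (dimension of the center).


n = 8 + 0 = 8
Total dim = 2^8 = 256
Even subalgebra dim = 2^7 = 128
n is even, so center dim = 1
Sum = 256 + 128 + 1 = 385


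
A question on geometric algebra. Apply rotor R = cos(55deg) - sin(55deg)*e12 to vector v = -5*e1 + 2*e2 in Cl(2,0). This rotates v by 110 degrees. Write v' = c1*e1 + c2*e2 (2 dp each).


Rotor R = cos(55deg) - sin(55deg)*e12
Rotation angle theta = 2 * 55 = 110 degrees
v' = R*v*~R rotates v by theta.
cos(110deg) = -0.3420, sin(110deg) = 0.9397
v'_1 = -5*cos(110deg) - 2*sin(110deg)
= -5*(-0.3420) - 2*0.9397
= -0.17
v'_2 = -5*sin(110deg) + 2*cos(110deg)
= -5*0.9397 + 2*(-0.3420)
= -5.38
v' = -0.17*e1 - 5.38*e2


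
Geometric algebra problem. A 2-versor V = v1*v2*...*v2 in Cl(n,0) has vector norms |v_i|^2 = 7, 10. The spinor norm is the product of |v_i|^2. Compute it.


Spinor norm N(V) = |v1|^2 * |v2|^2 * ... * |v2|^2
= 7 * 10
Running product: 7, 70
N(V) = 70


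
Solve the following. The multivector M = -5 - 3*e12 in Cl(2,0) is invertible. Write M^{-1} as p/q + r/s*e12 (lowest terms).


M = -5 - 3*e12, where e12^2 = -1.
Since M commutes with its reverse ~M = a - b*e12, M * ~M = a^2 - b^2*e12^2 = a^2 + b^2.
So M^{-1} = ~M / (a^2 + b^2) = (a - b*e12)/(a^2 + b^2).
a^2 + b^2 = 25 + 9 = 34
Scalar part = -5/34 = -5/34
Bivector coeff = 3/34 = 3/34
M^{-1} = -5/34 + 3/34*e12


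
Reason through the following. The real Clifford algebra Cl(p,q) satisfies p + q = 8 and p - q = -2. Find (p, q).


We need p + q = 8 and p - q = -2.
Adding: 2p = 8 + (-2) = 6, so p = 3.
Then q = 8 - 3 = 5.
(p, q) = (3, 5)


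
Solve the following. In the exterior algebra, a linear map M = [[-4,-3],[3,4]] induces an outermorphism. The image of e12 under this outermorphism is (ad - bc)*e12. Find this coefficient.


The outermorphism of a linear map f sends e1^e2 to f(e1)^f(e2).
f(e1) = -4*e1 + 3*e2
f(e2) = -3*e1 + 4*e2
f(e1) ^ f(e2) = (-4*e1 + 3*e2) ^ (-3*e1 + 4*e2)
= (-4)*4*e12 + 3*(-3)*e21
= (-16 - (-9))*e12
= -7*e12
Coefficient = -7


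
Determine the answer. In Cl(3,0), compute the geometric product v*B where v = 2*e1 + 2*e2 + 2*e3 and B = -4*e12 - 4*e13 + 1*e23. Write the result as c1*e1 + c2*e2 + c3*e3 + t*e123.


vB has grade-1 (vector) and grade-3 (trivector) parts: vB = (v _| B) + (v ^ B).
Vector part <vB>_1:
  e1: -v2*b12 - v3*b13 = -(2)*(-4) - (2)*(-4) = 16
  e2: v1*b12 - v3*b23 = (2)*(-4) - (2)*(1) = -10
  e3: v1*b13 + v2*b23 = (2)*(-4) + (2)*(1) = -6
Trivector part <vB>_3:
  e123: v1*b23 - v2*b13 + v3*b12 = (2)*(1) - (2)*(-4) + (2)*(-4) = 2
vB = 16*e1 - 10*e2 - 6*e3 + 2*e123


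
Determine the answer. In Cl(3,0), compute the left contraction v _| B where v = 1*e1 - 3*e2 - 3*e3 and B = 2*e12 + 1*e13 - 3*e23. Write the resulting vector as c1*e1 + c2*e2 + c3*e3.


Left contraction v _| B = <vB>_1 (grade-1 part of the geometric product vB).
Using e1_|e12 = e2, e2_|e12 = -e1, e1_|e13 = e3, e3_|e13 = -e1, e2_|e23 = e3, e3_|e23 = -e2:
e1 coeff: -v2*b12 - v3*b13 = -(-3)*(2) - (-3)*(1) = 9
e2 coeff: v1*b12 - v3*b23 = (1)*(2) - (-3)*(-3) = -7
e3 coeff: v1*b13 + v2*b23 = (1)*(1) + (-3)*(-3) = 10
v _| B = 9*e1 - 7*e2 + 10*e3


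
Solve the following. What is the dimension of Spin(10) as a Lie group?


Spin(n) double-covers SO(n); both have Lie algebra so(n) of dimension n(n-1)/2.
n = 10
n(n-1) = 10 * 9 = 90
dim Spin(10) = 90/2 = 45


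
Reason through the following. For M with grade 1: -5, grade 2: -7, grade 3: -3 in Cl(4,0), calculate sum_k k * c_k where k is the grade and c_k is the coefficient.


Grade-weighted sum = sum of grade_k * coefficient_k
1*(-5) = -5
2*(-7) = -14
3*(-3) = -9
Total = -5 + (-14) + (-9) = -28


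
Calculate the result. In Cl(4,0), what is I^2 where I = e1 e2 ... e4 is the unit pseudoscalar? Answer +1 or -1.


The pseudoscalar I = e1...e_n (product of all n generators) of Cl(p,q) satisfies I^2 = (-1)^(q + n(n-1)/2).
p = 4, q = 0, n = p + q = 4
n(n-1)/2 = 4 * 3 / 2 = 6
Exponent = q + n(n-1)/2 = 0 + 6 = 6
I^2 = (-1)^6 = +1


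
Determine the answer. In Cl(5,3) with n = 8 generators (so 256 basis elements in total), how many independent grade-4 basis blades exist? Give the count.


Number of grade-k basis blades in Cl(p,q) with n = p + q is C(n, k).
n = 5 + 3 = 8
C(8, 4) = 8! / (4! * 4!)
= 40320 / (24 * 24)
= 70


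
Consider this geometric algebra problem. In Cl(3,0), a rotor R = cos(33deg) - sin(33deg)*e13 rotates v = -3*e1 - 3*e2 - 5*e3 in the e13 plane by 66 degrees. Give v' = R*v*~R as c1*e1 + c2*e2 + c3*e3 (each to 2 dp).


Rotor R = cos(33deg) - sin(33deg)*e13
Rotation angle theta = 2 * 33 = 66 degrees in the e13 plane (e1 -> e3).
The component perpendicular to the plane (e2) is invariant: v'_2 = v2 = -3.00
cos(66deg) = 0.4067, sin(66deg) = 0.9135
v'_1 = v1*cos(theta) - v3*sin(theta) = -3*0.4067 - (-5)*0.9135 = 3.35
v'_3 = v1*sin(theta) + v3*cos(theta) = -3*0.9135 + (-5)*0.4067 = -4.77
v' = 3.35*e1 - 3.00*e2 - 4.77*e3


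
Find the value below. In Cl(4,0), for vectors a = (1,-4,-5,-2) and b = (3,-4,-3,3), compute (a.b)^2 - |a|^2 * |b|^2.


a . b = 1*3 + (-4)*(-4) + (-5)*(-3) + (-2)*3
= 3 + 16 + 15 + (-6) = 28
|a|^2 = 1^2 + (-4)^2 + (-5)^2 + (-2)^2 = 46
|b|^2 = 3^2 + (-4)^2 + (-3)^2 + 3^2 = 43
(a.b)^2 = 28^2 = 784
|a|^2 * |b|^2 = 46 * 43 = 1978
Result = 784 - 1978 = -1194


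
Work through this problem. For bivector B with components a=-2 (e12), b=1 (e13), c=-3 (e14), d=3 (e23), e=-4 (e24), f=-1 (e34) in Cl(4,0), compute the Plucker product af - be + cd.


Plucker relation: af - be + cd
a*f = (-2)*(-1) = 2
b*e = 1*(-4) = -4
c*d = (-3)*3 = -9
af - be + cd = 2 - (-4) + (-9)
= -3


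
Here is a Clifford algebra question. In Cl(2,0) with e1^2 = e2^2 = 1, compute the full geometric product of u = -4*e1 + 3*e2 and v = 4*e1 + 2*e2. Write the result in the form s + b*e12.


Expand: (-4*e1 + 3*e2)(4*e1 + 2*e2)
= (-4)*4*e1e1 + (-4)*2*e1e2 + 3*4*e2e1 + 3*2*e2e2
Using e1^2 = e2^2 = 1, e2e1 = -e1e2:
Scalar part s = (-4)*4 + 3*2 = -16 + 6 = -10
Bivector part b = (-4)*2 - 3*4 = -8 - 12 = -20
uv = -10 - 20*e12


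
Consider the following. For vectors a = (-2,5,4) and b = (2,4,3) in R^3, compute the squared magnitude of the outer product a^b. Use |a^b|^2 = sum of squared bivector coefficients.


a wedge b = (a1*b2 - a2*b1)*e12 + (a1*b3 - a3*b1)*e13 + (a2*b3 - a3*b2)*e23
e12 coeff: (-2)*4 - 5*2 = -8 - 10 = -18
e13 coeff: (-2)*3 - 4*2 = -6 - 8 = -14
e23 coeff: 5*3 - 4*4 = 15 - 16 = -1
|a wedge b|^2 = (-18)^2 + (-14)^2 + (-1)^2
= 324 + 196 + 1
= 521


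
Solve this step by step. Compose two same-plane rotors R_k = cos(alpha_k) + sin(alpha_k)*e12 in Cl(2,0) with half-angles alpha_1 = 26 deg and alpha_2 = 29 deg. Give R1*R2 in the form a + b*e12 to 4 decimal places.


Same-plane rotors commute and their half-angles add:
R1*R2 = cos(a1 + a2) + sin(a1 + a2)*e12.
a1 + a2 = 26 + 29 = 55 deg
cos(55 deg) = 0.5736
sin(55 deg) = 0.8192
R1*R2 = 0.5736 + 0.8192*e12


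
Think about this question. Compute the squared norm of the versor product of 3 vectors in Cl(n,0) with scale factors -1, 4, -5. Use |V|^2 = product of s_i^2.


Each vector v_i has |v_i|^2 = s_i^2
Squared scales: (-1)^2 = 1, 4^2 = 16, (-5)^2 = 25
|V|^2 = 1 * 16 * 25
= 400


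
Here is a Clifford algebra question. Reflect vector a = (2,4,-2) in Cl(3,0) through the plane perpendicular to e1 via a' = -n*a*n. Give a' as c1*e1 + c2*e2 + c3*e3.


Reflection formula: a' = -n*a*n, with n = e1 (unit vector, n^2 = 1).
For reflection through hyperplane perp to e1:
The component along e1 flips sign, others stay.
a = (2, 4, -2)
a' = (-2, 4, -2)
a' = -2*e1 + 4*e2 - 2*e3


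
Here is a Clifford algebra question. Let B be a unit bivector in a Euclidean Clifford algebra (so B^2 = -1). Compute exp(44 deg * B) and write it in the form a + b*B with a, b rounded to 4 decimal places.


For a unit bivector B with B^2 = -1, the exponential series gives
e^(theta*B) = cos(theta) + sin(theta)*B (the GA analogue of Euler's formula).
theta = 44 degrees = 0.767945 rad
cos(44 deg) = 0.7193
sin(44 deg) = 0.6947
exp(theta*B) = 0.7193 + 0.6947*B


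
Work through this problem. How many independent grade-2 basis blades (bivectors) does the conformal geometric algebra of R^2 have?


The conformal model of R^2 uses Cl(3,1) with m = 2 + 2 = 4 generators.
Number of grade-2 blades = C(m, 2) = C(4, 2)
= 4*3/2 = 6


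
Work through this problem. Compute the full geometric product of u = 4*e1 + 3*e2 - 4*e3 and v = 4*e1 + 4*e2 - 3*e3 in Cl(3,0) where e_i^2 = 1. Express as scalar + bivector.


In Cl(3,0): e_i^2 = 1, e_ie_j = -e_je_i for i != j.
Scalar part = u . v = 4*4 + 3*4 + (-4)*(-3)
= 16 + 12 + 12 = 40
e12 coeff = 4*4 - 3*4 = 16 - 12 = 4
e13 coeff = 4*(-3) - (-4)*4 = -12 - (-16) = 4
e23 coeff = 3*(-3) - (-4)*4 = -9 - (-16) = 7
uv = 40 + 4*e12 + 4*e13 + 7*e23


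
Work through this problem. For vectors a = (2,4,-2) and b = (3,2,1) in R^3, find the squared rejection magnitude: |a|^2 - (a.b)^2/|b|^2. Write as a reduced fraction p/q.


|a|^2 = 2^2 + 4^2 + (-2)^2 = 24
|b|^2 = 3^2 + 2^2 + 1^2 = 14
a . b = 2*3 + 4*2 + (-2)*1 = 12
(a.b)^2 = 12^2 = 144
|rej|^2 = 24 - 144/14
= (336 - 144)/14
= 192/14
In lowest terms: 96/7


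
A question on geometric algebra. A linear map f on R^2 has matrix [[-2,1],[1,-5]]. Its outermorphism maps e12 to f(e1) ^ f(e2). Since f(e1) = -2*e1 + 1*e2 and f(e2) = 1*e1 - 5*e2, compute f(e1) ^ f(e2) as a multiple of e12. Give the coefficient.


The outermorphism of a linear map f sends e1^e2 to f(e1)^f(e2).
f(e1) = -2*e1 + 1*e2
f(e2) = 1*e1 - 5*e2
f(e1) ^ f(e2) = (-2*e1 + 1*e2) ^ (1*e1 - 5*e2)
= (-2)*(-5)*e12 + 1*1*e21
= (10 - 1)*e12
= 9*e12
Coefficient = 9


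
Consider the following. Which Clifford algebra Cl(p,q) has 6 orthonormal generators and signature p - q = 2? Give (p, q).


We need p + q = 6 and p - q = 2.
Adding: 2p = 6 + 2 = 8, so p = 4.
Then q = 6 - 4 = 2.
(p, q) = (4, 2)


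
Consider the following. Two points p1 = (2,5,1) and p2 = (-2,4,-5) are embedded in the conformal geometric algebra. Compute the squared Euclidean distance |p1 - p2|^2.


p1 - p2 = (4, 1, 6)
|p1 - p2|^2 = 4^2 + 1^2 + 6^2
= 16 + 1 + 36
= 53


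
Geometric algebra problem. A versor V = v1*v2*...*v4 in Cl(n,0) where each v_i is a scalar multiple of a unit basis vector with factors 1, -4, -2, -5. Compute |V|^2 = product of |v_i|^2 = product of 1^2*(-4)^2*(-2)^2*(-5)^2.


Each vector v_i has |v_i|^2 = s_i^2
Squared scales: 1^2 = 1, (-4)^2 = 16, (-2)^2 = 4, (-5)^2 = 25
|V|^2 = 1 * 16 * 4 * 25
= 1600


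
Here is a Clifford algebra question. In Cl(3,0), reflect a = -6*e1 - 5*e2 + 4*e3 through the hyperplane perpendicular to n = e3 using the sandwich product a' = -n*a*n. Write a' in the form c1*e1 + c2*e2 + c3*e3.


Reflection formula: a' = -n*a*n, with n = e3 (unit vector, n^2 = 1).
For reflection through hyperplane perp to e3:
The component along e3 flips sign, others stay.
a = (-6, -5, 4)
a' = (-6, -5, -4)
a' = -6*e1 - 5*e2 - 4*e3


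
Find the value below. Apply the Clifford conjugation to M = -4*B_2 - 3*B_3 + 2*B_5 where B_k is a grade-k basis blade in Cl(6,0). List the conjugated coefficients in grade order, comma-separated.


Clifford conjugate sign for grade k: (-1)^(k(k+1)/2)
Grade 2: (-1)^(2*3/2) = (-1)^3 = -1, coeff -4 -> 4
Grade 3: (-1)^(3*4/2) = (-1)^6 = 1, coeff -3 -> -3
Grade 5: (-1)^(5*6/2) = (-1)^15 = -1, coeff 2 -> -2
Conjugated coefficients: 4, -3, -2


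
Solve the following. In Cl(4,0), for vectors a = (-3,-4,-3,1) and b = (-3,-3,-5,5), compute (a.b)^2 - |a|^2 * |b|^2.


a . b = (-3)*(-3) + (-4)*(-3) + (-3)*(-5) + 1*5
= 9 + 12 + 15 + 5 = 41
|a|^2 = (-3)^2 + (-4)^2 + (-3)^2 + 1^2 = 35
|b|^2 = (-3)^2 + (-3)^2 + (-5)^2 + 5^2 = 68
(a.b)^2 = 41^2 = 1681
|a|^2 * |b|^2 = 35 * 68 = 2380
Result = 1681 - 2380 = -699


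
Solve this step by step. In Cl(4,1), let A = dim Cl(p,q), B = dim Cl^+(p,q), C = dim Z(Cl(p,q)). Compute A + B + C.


n = 4 + 1 = 5
Total dim = 2^5 = 32
Even subalgebra dim = 2^4 = 16
n is odd, so center dim = 2
Sum = 32 + 16 + 2 = 50


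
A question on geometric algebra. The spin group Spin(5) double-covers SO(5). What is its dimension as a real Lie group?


Spin(n) double-covers SO(n); both have Lie algebra so(n) of dimension n(n-1)/2.
n = 5
n(n-1) = 5 * 4 = 20
dim Spin(5) = 20/2 = 10


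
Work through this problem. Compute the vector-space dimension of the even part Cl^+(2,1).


Even subalgebra dimension = 2^(n-1)
n = 2 + 1 = 3
2^(3 - 1) = 2^2 = 4
Verification: sum of C(3,k) for even k = 1 + 3 = 4
Result = 4


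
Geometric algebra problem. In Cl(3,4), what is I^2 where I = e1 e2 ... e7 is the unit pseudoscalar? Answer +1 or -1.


The pseudoscalar I = e1...e_n (product of all n generators) of Cl(p,q) satisfies I^2 = (-1)^(q + n(n-1)/2).
p = 3, q = 4, n = p + q = 7
n(n-1)/2 = 7 * 6 / 2 = 21
Exponent = q + n(n-1)/2 = 4 + 21 = 25
I^2 = (-1)^25 = -1


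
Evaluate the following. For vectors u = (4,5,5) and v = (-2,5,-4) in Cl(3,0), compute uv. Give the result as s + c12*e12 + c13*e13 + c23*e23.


In Cl(3,0): e_i^2 = 1, e_ie_j = -e_je_i for i != j.
Scalar part = u . v = 4*(-2) + 5*5 + 5*(-4)
= -8 + 25 + (-20) = -3
e12 coeff = 4*5 - 5*(-2) = 20 - (-10) = 30
e13 coeff = 4*(-4) - 5*(-2) = -16 - (-10) = -6
e23 coeff = 5*(-4) - 5*5 = -20 - 25 = -45
uv = -3 + 30*e12 - 6*e13 - 45*e23


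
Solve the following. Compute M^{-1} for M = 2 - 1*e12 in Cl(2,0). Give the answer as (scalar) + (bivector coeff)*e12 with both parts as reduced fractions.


M = 2 - 1*e12, where e12^2 = -1.
Since M commutes with its reverse ~M = a - b*e12, M * ~M = a^2 - b^2*e12^2 = a^2 + b^2.
So M^{-1} = ~M / (a^2 + b^2) = (a - b*e12)/(a^2 + b^2).
a^2 + b^2 = 4 + 1 = 5
Scalar part = 2/5 = 2/5
Bivector coeff = 1/5 = 1/5
M^{-1} = 2/5 + 1/5*e12


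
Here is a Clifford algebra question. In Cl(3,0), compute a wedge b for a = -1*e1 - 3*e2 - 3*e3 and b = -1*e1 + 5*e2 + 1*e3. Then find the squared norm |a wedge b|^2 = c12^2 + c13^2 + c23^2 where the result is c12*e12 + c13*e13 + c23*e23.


a wedge b = (a1*b2 - a2*b1)*e12 + (a1*b3 - a3*b1)*e13 + (a2*b3 - a3*b2)*e23
e12 coeff: (-1)*5 - (-3)*(-1) = -5 - 3 = -8
e13 coeff: (-1)*1 - (-3)*(-1) = -1 - 3 = -4
e23 coeff: (-3)*1 - (-3)*5 = -3 - (-15) = 12
|a wedge b|^2 = (-8)^2 + (-4)^2 + 12^2
= 64 + 16 + 144
= 224


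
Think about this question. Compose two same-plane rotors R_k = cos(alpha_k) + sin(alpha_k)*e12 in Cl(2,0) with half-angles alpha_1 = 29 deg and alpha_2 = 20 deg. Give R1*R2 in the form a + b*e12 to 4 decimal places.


Same-plane rotors commute and their half-angles add:
R1*R2 = cos(a1 + a2) + sin(a1 + a2)*e12.
a1 + a2 = 29 + 20 = 49 deg
cos(49 deg) = 0.6561
sin(49 deg) = 0.7547
R1*R2 = 0.6561 + 0.7547*e12


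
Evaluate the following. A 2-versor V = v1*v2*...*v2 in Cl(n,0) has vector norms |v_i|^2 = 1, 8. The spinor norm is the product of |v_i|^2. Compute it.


Spinor norm N(V) = |v1|^2 * |v2|^2 * ... * |v2|^2
= 1 * 8
Running product: 1, 8
N(V) = 8


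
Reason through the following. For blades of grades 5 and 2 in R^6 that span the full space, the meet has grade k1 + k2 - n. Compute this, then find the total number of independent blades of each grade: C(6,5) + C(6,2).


Meet grade = grade(A) + grade(B) - n
= 5 + 2 - 6 = 1
C(6,5) = 6
C(6,2) = 15
dim_A + dim_B = 6 + 15 = 21


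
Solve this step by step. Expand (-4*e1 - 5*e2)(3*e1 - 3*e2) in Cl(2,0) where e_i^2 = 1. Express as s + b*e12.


Expand: (-4*e1 - 5*e2)(3*e1 - 3*e2)
= (-4)*3*e1e1 + (-4)*(-3)*e1e2 + (-5)*3*e2e1 + (-5)*(-3)*e2e2
Using e1^2 = e2^2 = 1, e2e1 = -e1e2:
Scalar part s = (-4)*3 + (-5)*(-3) = -12 + 15 = 3
Bivector part b = (-4)*(-3) - (-5)*3 = 12 - (-15) = 27
uv = 3 + 27*e12


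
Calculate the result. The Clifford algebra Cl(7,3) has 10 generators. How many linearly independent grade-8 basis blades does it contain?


Number of grade-k basis blades in Cl(p,q) with n = p + q is C(n, k).
n = 7 + 3 = 10
C(10, 8) = 10! / (8! * 2!)
= 3628800 / (40320 * 2)
= 45


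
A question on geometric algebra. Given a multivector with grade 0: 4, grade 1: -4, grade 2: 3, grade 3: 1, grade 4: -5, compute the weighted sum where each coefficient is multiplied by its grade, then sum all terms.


Grade-weighted sum = sum of grade_k * coefficient_k
0*4 = 0
1*(-4) = -4
2*3 = 6
3*1 = 3
4*(-5) = -20
Total = 0 + (-4) + 6 + 3 + (-20) = -15


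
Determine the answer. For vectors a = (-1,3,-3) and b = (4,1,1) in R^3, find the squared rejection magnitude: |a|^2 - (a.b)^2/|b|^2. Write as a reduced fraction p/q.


|a|^2 = (-1)^2 + 3^2 + (-3)^2 = 19
|b|^2 = 4^2 + 1^2 + 1^2 = 18
a . b = (-1)*4 + 3*1 + (-3)*1 = -4
(a.b)^2 = (-4)^2 = 16
|rej|^2 = 19 - 16/18
= (342 - 16)/18
= 326/18
In lowest terms: 163/9


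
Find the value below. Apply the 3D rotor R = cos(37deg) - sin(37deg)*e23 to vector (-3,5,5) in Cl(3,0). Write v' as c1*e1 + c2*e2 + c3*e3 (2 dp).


Rotor R = cos(37deg) - sin(37deg)*e23
Rotation angle theta = 2 * 37 = 74 degrees in the e23 plane (e2 -> e3).
The component perpendicular to the plane (e1) is invariant: v'_1 = v1 = -3.00
cos(74deg) = 0.2756, sin(74deg) = 0.9613
v'_2 = v2*cos(theta) - v3*sin(theta) = 5*0.2756 - 5*0.9613 = -3.43
v'_3 = v2*sin(theta) + v3*cos(theta) = 5*0.9613 + 5*0.2756 = 6.18
v' = -3.00*e1 - 3.43*e2 + 6.18*e3


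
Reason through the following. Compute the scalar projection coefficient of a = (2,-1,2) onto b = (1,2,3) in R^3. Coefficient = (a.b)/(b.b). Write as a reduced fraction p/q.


Projection coefficient = (a . b) / (b . b)
a . b = 2*1 + (-1)*2 + 2*3
= 2 + (-2) + 6 = 6
b . b = 1^2 + 2^2 + 3^2
= 1 + 4 + 9 = 14
Coefficient = 6/14
In lowest terms: 3/7
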